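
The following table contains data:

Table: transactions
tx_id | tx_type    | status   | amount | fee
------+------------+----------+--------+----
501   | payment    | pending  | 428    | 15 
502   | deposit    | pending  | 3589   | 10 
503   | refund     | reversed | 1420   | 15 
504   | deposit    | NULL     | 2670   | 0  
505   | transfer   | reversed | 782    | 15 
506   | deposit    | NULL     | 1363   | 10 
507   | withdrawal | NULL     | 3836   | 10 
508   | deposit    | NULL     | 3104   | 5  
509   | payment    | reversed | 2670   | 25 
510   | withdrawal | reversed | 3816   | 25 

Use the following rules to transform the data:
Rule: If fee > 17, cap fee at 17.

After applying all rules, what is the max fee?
17

Step 1: Original maximum fee = 25
Step 2: Apply cap at 17
Step 3: 2 records had fee > 17 and were capped
Step 4: Maximum after transformation = 17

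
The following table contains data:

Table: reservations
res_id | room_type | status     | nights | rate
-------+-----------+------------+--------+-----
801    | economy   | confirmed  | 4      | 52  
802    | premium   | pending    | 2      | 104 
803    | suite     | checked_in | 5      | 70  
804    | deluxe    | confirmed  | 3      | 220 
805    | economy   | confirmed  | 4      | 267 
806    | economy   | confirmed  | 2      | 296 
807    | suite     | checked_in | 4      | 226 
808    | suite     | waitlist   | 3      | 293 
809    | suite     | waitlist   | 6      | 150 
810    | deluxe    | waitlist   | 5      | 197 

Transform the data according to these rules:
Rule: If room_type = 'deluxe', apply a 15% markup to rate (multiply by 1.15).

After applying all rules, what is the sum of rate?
1937.55

Step 1: Records with room_type = 'deluxe' have total rate = 417
Step 2: Apply multiplier: 417 × 1.15 = 479.55
Step 3: Other records total: 1458
Step 4: Final sum = 479.55 + 1458 = 1937.55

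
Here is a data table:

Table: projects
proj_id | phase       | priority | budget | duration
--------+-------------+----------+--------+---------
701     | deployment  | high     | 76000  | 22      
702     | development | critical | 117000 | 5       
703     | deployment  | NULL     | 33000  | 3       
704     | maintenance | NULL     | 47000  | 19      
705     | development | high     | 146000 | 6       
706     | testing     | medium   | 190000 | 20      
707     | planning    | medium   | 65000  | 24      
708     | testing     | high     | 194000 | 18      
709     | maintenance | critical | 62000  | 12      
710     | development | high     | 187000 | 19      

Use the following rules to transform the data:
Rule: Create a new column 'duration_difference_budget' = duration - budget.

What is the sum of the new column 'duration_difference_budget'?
-1116852

Step 1: For each record, compute duration - budget
Example calculations:
  22 - 76000 = -75978
  5 - 117000 = -116995
  3 - 33000 = -32997
  ...
Step 2: Sum all derived values
Step 3: Total = -1116852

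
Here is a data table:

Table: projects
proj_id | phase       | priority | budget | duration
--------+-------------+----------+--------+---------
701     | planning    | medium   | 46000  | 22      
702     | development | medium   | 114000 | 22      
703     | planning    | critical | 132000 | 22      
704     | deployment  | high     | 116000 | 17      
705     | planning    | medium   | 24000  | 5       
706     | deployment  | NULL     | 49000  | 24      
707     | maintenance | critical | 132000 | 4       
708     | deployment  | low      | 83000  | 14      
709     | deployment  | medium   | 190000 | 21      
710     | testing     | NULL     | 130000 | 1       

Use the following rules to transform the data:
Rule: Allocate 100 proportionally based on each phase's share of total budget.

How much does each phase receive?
deployment: 43.11, development: 11.22, maintenance: 12.99, planning: 19.88, testing: 12.8

Step 1: Calculate total budget = 1016000
Step 2: Calculate each phase's proportion:
  deployment: 438000/1016000 = 43.11% → 43.11
  development: 114000/1016000 = 11.22% → 11.22
  maintenance: 132000/1016000 = 12.99% → 12.99
  planning: 202000/1016000 = 19.88% → 19.88
  testing: 130000/1016000 = 12.80% → 12.8
Step 3: Verify: sum of allocations ≈ 100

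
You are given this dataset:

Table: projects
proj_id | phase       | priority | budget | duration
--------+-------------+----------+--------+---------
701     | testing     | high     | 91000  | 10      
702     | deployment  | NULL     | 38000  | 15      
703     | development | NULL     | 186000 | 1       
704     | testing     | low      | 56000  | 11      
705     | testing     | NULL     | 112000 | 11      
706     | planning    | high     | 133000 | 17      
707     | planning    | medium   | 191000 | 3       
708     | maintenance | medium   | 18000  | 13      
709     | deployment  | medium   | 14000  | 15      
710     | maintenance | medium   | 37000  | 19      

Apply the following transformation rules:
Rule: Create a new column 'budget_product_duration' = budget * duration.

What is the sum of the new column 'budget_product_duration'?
7495000

Step 1: For each record, compute budget * duration
Example calculations:
  91000 * 10 = 910000
  38000 * 15 = 570000
  186000 * 1 = 186000
  ...
Step 2: Sum all derived values
Step 3: Total = 7495000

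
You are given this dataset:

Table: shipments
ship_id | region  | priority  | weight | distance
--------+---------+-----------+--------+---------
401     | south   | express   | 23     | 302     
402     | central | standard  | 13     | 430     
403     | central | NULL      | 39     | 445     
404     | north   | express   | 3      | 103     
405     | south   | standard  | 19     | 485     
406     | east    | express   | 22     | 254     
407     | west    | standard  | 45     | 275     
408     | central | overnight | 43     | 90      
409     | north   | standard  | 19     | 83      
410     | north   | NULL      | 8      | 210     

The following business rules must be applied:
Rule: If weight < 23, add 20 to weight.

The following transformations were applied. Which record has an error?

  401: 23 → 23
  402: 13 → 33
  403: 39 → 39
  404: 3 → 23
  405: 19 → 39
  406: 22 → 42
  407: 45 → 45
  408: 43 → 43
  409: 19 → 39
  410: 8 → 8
Record 410 has an error. The correct transformed value should be 28, not 8.

Step 1: Check each record against the rule
Step 2: Record 410 has weight = 8
Step 3: Since 8 < 23, the bonus should have been applied
Step 4: Correct value = 28, but claimed value = 8
Conclusion: Record 410 has the error.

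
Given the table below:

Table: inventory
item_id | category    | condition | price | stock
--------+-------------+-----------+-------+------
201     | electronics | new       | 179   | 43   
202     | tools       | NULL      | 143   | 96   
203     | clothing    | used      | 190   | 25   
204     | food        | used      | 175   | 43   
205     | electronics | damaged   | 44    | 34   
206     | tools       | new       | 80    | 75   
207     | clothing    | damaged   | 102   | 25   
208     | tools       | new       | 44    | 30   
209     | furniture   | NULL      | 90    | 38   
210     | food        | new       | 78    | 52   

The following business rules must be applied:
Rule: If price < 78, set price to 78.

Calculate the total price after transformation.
1193

Step 1: 2 records have price < 78
Step 2: These records originally summed to 88
Step 3: After setting to minimum: 2 × 78 = 156
Step 4: Unaffected records sum: 1037
Step 5: Final sum = 156 + 1037 = 1193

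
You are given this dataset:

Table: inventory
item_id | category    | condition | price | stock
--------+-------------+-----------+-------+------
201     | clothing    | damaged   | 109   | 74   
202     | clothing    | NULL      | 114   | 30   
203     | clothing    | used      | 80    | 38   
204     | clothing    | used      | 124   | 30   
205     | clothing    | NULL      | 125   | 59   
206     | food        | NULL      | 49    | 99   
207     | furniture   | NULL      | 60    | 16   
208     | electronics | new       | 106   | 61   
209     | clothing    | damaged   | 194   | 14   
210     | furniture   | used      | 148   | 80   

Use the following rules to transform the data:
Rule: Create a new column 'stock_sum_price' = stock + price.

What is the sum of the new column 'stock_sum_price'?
1610

Step 1: For each record, compute stock + price
Example calculations:
  74 + 109 = 183
  30 + 114 = 144
  38 + 80 = 118
  ...
Step 2: Sum all derived values
Step 3: Total = 1610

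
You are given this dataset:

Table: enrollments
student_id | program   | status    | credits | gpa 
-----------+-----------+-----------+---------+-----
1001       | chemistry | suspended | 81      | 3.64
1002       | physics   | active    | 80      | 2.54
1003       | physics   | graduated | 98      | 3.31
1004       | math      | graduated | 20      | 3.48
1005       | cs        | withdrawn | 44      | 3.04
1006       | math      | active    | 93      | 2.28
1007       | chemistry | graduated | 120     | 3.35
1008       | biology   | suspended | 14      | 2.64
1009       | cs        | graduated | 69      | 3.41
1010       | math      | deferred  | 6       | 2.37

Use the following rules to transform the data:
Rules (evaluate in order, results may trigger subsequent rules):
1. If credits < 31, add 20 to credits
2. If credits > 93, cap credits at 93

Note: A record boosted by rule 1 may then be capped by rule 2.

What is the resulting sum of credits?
653

Step 1: Apply rule 1 to records with credits < 31
  - 3 records get bonus of 20
  - Of these, 0 records then exceed 93 and get capped
Step 2: Apply rule 2 to records with credits > 93
  - 2 records (original) are capped
Step 3: Calculate final sum = 653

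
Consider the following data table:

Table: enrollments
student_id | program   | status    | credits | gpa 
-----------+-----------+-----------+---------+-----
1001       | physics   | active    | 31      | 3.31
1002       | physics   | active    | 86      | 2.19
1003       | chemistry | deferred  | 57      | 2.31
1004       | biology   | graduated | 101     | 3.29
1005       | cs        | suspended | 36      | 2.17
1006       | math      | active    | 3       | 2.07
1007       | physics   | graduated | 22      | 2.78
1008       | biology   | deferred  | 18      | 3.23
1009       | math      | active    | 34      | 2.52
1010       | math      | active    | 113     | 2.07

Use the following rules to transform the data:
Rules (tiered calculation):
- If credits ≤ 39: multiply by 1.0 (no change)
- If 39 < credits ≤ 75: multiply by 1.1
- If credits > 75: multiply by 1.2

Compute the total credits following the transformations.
566.7

Step 1: Tier 1 (credits ≤ 39): 6 records, sum = 144 × 1.0 = 144.0
Step 2: Tier 2 (39 < credits ≤ 75): 1 records, sum = 57 × 1.1 = 62.7
Step 3: Tier 3 (credits > 75): 3 records, sum = 300 × 1.2 = 360.0
Step 4: Final sum = 144.0 + 62.7 + 360.0 = 566.7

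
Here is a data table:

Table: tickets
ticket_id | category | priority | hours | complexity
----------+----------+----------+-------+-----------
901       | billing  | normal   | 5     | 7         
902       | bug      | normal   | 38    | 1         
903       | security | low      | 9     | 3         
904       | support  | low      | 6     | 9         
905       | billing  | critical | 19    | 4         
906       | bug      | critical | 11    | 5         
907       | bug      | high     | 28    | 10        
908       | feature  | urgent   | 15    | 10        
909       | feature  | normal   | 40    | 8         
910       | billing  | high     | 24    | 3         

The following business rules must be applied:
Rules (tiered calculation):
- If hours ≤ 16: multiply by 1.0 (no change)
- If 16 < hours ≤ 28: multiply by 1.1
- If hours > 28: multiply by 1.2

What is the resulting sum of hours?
217.7

Step 1: Tier 1 (hours ≤ 16): 5 records, sum = 46 × 1.0 = 46.0
Step 2: Tier 2 (16 < hours ≤ 28): 3 records, sum = 71 × 1.1 = 78.1
Step 3: Tier 3 (hours > 28): 2 records, sum = 78 × 1.2 = 93.6
Step 4: Final sum = 46.0 + 78.1 + 93.6 = 217.7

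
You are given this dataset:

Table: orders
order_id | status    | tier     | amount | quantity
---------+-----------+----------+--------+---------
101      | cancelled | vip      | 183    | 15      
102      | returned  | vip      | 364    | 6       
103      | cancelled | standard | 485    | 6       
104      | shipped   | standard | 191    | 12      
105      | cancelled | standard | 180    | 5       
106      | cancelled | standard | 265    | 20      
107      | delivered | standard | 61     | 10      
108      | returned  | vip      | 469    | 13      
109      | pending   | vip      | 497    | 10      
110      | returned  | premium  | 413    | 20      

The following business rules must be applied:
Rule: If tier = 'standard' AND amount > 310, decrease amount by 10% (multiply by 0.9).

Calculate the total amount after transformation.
3059.5

Step 1: Find records where tier = 'standard' AND amount > 310
Step 2: 1 records match, summing to 485
Step 3: After multiplier: 485 × 0.9 = 436.5
Step 4: Unaffected records sum: 2623
Step 5: Final sum = 436.5 + 2623 = 3059.5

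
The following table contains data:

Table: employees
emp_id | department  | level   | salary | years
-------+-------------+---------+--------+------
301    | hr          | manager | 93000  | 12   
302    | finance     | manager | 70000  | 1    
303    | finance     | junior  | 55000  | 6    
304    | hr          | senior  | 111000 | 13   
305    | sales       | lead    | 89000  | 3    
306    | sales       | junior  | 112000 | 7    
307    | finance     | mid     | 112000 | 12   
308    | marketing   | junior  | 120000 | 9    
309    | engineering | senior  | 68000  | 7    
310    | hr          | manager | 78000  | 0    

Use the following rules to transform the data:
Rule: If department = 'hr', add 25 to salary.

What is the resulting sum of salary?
908075

Step 1: Count records where department = 'hr': 3
Step 2: Total bonus added: 3 × 25 = 75
Step 3: Original sum of salary: 908000
Step 4: Final sum = 908000 + 75 = 908075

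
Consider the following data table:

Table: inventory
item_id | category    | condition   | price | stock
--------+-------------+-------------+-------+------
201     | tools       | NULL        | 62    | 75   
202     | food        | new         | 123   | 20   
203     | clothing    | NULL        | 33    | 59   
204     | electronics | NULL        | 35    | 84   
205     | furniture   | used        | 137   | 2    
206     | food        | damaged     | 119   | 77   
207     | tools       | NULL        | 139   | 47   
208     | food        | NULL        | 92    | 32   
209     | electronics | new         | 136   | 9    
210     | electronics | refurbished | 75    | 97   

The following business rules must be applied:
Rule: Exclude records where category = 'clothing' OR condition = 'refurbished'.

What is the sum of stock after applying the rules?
346

Step 1: Find records where category = 'clothing' OR condition = 'refurbished'
Step 2: 2 records match, summing to 156
Step 3: Original sum: 502
Step 4: Remaining sum = 502 - 156 = 346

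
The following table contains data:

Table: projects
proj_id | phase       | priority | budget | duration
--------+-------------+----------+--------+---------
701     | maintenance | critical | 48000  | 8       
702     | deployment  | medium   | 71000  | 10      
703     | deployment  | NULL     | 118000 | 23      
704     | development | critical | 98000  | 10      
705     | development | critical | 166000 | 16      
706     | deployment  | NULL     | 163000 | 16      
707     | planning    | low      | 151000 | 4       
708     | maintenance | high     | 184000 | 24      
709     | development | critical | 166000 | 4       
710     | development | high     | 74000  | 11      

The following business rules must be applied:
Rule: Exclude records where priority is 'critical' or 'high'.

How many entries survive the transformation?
4

Step 1: Count records to exclude
  - 4 (critical) + 2 (high) = 6 records
Step 2: Total records: 10
Step 3: Remaining = 10 - 6 = 4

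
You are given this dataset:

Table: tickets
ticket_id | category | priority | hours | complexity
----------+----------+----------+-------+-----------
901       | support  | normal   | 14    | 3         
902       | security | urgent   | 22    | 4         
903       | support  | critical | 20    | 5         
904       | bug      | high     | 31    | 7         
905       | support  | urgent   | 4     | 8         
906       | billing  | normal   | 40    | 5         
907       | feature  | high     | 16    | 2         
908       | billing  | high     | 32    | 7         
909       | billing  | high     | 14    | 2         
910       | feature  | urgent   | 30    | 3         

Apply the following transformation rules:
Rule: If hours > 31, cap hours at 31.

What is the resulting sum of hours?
213

Step 1: 2 records have hours > 31
Step 2: These records originally summed to 72
Step 3: After capping: 2 × 31 = 62
Step 4: Unaffected records sum: 151
Step 5: Final sum = 62 + 151 = 213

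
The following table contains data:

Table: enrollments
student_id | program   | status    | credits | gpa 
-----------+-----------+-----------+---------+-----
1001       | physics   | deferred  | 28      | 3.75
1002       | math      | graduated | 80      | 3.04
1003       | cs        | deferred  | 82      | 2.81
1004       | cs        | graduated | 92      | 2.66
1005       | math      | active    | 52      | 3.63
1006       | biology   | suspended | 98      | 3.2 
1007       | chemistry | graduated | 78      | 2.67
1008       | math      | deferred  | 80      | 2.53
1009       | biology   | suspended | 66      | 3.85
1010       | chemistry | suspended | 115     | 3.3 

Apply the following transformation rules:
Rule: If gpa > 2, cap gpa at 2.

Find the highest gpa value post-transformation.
2

Step 1: Original maximum gpa = 3.85
Step 2: Apply cap at 2
Step 3: 10 records had gpa > 2 and were capped
Step 4: Maximum after transformation = 2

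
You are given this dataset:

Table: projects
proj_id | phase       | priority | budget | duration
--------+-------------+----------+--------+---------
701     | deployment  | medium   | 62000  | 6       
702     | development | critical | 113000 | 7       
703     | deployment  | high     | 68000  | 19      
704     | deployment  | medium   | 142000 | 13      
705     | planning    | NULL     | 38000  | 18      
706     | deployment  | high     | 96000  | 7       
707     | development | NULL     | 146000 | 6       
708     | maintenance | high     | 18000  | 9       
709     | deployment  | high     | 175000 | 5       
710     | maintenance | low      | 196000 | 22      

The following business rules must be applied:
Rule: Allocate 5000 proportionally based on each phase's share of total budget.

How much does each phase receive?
deployment: 2575.9, development: 1228.65, maintenance: 1015.18, planning: 180.27

Step 1: Calculate total budget = 1054000
Step 2: Calculate each phase's proportion:
  deployment: 543000/1054000 = 51.52% → 2575.9
  development: 259000/1054000 = 24.57% → 1228.65
  maintenance: 214000/1054000 = 20.30% → 1015.18
  planning: 38000/1054000 = 3.61% → 180.27
Step 3: Verify: sum of allocations ≈ 5000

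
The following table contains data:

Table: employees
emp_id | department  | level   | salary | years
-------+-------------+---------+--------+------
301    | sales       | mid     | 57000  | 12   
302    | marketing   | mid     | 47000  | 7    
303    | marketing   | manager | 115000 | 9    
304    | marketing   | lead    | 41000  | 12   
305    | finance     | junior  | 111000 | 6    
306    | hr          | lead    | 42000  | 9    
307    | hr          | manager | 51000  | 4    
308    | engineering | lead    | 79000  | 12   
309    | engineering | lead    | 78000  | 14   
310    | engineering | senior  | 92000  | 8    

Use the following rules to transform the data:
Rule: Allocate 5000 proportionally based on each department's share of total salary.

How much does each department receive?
engineering: 1746.14, finance: 778.4, hr: 652.17, marketing: 1423.56, sales: 399.72

Step 1: Calculate total salary = 713000
Step 2: Calculate each department's proportion:
  engineering: 249000/713000 = 34.92% → 1746.14
  finance: 111000/713000 = 15.57% → 778.4
  hr: 93000/713000 = 13.04% → 652.17
  marketing: 203000/713000 = 28.47% → 1423.56
  sales: 57000/713000 = 7.99% → 399.72
Step 3: Verify: sum of allocations ≈ 5000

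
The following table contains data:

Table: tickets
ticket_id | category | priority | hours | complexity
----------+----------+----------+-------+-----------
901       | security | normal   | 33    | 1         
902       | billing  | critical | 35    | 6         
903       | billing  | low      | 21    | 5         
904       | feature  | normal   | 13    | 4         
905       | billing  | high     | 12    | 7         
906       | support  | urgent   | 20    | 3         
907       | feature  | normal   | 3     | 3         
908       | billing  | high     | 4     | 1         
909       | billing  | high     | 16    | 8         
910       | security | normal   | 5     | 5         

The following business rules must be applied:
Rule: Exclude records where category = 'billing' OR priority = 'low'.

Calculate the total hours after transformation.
74

Step 1: Find records where category = 'billing' OR priority = 'low'
Step 2: 5 records match, summing to 88
Step 3: Original sum: 162
Step 4: Remaining sum = 162 - 88 = 74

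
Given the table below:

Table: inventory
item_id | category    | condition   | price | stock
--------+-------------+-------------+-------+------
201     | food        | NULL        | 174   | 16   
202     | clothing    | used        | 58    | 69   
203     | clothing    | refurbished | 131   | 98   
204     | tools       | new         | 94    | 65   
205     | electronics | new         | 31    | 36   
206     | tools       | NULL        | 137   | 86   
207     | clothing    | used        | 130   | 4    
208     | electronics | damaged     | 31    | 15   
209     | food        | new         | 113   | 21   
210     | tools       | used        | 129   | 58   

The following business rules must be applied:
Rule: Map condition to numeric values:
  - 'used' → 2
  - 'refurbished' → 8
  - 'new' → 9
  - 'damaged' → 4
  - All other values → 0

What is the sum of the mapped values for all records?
45

Step 1: Apply mapping to each record
Step 2: Count by status:
  'used': 3 records × 2 = 6
  'refurbished': 1 records × 8 = 8
  'new': 3 records × 9 = 27
  'damaged': 1 records × 4 = 4
Step 3: Sum all mapped values = 45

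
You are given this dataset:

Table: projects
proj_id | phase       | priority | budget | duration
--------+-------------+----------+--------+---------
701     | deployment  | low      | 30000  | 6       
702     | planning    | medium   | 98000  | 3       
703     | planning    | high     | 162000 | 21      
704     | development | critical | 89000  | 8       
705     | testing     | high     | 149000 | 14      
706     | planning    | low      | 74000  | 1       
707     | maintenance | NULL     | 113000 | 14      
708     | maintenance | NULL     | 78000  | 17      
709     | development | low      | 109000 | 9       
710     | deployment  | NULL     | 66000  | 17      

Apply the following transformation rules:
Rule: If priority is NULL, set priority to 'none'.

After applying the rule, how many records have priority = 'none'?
3

Step 1: Count records where priority IS NULL
Step 2: Found 3 records with NULL priority
Step 3: These records will have priority set to 'none'
Step 4: Records already having priority = 'none': 0
Step 5: Answer: 3 + 0 = 3 records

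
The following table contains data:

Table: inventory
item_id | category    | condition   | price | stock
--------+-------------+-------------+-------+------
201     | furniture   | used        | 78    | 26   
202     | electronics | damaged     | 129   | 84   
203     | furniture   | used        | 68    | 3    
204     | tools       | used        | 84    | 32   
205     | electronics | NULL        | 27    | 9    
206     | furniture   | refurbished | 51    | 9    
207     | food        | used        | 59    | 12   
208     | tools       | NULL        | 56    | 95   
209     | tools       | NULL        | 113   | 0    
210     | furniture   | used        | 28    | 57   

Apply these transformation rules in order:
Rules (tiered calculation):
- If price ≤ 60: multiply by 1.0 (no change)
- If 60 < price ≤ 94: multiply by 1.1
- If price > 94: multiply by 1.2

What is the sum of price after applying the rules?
764.4

Step 1: Tier 1 (price ≤ 60): 5 records, sum = 221 × 1.0 = 221.0
Step 2: Tier 2 (60 < price ≤ 94): 3 records, sum = 230 × 1.1 = 253.0
Step 3: Tier 3 (price > 94): 2 records, sum = 242 × 1.2 = 290.4
Step 4: Final sum = 221.0 + 253.0 + 290.4 = 764.4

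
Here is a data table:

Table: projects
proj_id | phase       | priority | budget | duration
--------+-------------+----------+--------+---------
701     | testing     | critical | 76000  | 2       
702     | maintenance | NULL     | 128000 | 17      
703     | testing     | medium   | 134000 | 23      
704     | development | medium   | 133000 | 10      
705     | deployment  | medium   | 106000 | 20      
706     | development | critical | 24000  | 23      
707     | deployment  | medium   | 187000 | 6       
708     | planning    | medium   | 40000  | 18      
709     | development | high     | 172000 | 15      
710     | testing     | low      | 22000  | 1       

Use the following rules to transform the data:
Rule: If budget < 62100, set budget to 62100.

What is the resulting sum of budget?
1122300

Step 1: 3 records have budget < 62100
Step 2: These records originally summed to 86000
Step 3: After setting to minimum: 3 × 62100 = 186300
Step 4: Unaffected records sum: 936000
Step 5: Final sum = 186300 + 936000 = 1122300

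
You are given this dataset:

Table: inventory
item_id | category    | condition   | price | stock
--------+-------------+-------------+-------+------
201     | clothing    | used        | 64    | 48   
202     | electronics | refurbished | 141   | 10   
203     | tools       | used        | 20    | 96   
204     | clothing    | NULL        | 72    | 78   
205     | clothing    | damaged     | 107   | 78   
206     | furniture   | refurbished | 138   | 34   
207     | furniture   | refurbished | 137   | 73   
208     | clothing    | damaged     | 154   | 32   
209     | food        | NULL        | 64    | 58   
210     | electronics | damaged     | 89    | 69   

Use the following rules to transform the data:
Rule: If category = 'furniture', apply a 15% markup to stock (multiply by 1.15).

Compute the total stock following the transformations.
592.05

Step 1: Records with category = 'furniture' have total stock = 107
Step 2: Apply multiplier: 107 × 1.15 = 123.05
Step 3: Other records total: 469
Step 4: Final sum = 123.05 + 469 = 592.05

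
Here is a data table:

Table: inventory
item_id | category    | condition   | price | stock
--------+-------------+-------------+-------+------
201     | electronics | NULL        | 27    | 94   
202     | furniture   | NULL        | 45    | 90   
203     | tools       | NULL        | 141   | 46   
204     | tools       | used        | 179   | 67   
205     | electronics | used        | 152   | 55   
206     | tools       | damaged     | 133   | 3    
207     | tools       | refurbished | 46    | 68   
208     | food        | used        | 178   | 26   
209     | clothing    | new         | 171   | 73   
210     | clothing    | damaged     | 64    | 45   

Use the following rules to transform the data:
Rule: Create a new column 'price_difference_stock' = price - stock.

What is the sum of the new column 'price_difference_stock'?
569

Step 1: For each record, compute price - stock
Example calculations:
  27 - 94 = -67
  45 - 90 = -45
  141 - 46 = 95
  ...
Step 2: Sum all derived values
Step 3: Total = 569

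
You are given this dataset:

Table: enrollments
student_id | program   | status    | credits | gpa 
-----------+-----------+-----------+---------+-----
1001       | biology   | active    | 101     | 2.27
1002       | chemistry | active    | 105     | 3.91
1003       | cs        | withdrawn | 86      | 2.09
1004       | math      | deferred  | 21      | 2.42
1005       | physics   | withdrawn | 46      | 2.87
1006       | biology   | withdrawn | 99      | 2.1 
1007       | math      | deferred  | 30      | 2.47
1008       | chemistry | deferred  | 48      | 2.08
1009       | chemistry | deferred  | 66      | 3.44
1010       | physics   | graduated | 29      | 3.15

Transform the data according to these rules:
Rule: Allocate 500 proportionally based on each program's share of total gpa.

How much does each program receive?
biology: 81.53, chemistry: 175.93, cs: 38.99, math: 91.23, physics: 112.31

Step 1: Calculate total gpa = 26.8
Step 2: Calculate each program's proportion:
  biology: 4.37/26.8 = 16.31% → 81.53
  chemistry: 9.43/26.8 = 35.19% → 175.93
  cs: 2.09/26.8 = 7.80% → 38.99
  math: 4.89/26.8 = 18.25% → 91.23
  physics: 6.02/26.8 = 22.46% → 112.31
Step 3: Verify: sum of allocations ≈ 500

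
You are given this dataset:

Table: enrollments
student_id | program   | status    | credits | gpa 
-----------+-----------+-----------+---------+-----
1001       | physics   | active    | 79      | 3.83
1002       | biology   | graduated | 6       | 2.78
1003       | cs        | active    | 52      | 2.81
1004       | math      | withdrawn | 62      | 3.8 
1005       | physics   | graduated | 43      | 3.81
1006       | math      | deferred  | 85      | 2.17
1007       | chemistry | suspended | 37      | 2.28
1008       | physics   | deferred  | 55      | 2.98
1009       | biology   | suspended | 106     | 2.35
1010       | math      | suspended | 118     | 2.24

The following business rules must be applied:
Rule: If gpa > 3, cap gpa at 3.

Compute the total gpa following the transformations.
26.61

Step 1: 3 records have gpa > 3
Step 2: These records originally summed to 11.44
Step 3: After capping: 3 × 3 = 9
Step 4: Unaffected records sum: 17.61
Step 5: Final sum = 9 + 17.61 = 26.61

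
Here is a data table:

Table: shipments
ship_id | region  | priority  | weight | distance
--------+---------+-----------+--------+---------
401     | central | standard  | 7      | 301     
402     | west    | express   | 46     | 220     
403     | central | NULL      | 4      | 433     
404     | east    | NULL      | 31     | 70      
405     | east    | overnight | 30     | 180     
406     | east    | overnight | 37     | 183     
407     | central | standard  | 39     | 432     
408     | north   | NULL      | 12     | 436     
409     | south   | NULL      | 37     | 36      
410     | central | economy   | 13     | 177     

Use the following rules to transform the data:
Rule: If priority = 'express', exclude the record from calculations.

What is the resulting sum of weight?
210

Step 1: Identify records where priority = 'express'
Step 2: The excluded records sum to 46
Step 3: Original total weight = 256
Step 4: Remaining total = 256 - 46 = 210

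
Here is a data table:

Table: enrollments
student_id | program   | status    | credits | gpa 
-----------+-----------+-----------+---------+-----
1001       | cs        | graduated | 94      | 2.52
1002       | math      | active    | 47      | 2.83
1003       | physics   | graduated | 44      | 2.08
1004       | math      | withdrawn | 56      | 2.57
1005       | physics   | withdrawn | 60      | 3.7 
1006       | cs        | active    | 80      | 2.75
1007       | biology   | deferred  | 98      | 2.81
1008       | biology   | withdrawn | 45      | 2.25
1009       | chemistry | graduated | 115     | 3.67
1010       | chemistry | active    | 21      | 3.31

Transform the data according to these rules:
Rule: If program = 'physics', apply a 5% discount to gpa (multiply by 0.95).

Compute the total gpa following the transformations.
28.2

Step 1: Records with program = 'physics' have total gpa = 5.78
Step 2: Apply multiplier: 5.78 × 0.95 = 5.49
Step 3: Other records total: 22.71
Step 4: Final sum = 5.49 + 22.71 = 28.2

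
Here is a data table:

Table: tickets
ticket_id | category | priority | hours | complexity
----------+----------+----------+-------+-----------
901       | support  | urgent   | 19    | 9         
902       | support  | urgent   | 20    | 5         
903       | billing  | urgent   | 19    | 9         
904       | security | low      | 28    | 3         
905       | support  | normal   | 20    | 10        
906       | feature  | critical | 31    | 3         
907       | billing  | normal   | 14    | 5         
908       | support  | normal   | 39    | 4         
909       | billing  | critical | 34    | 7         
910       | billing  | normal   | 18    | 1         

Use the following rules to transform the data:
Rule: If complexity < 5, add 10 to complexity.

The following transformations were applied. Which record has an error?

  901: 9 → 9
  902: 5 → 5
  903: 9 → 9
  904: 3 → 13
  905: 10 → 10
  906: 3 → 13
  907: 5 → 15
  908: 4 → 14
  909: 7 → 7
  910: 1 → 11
Record 907 has an error. The correct transformed value should be 5, not 15.

Step 1: Check each record against the rule
Step 2: Record 907 has complexity = 5
Step 3: Since 5 >= 5, the bonus should not have been applied
Step 4: Correct value = 5, but claimed value = 15
Conclusion: Record 907 has the error.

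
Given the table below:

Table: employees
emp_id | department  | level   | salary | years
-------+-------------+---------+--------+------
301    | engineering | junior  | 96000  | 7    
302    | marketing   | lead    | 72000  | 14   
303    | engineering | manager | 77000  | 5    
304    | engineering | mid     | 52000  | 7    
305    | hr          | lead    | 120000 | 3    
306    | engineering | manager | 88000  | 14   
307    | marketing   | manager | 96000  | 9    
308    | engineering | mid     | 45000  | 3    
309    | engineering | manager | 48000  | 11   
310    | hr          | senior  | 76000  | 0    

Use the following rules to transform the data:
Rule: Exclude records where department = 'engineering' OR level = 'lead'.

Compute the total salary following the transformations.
172000

Step 1: Find records where department = 'engineering' OR level = 'lead'
Step 2: 8 records match, summing to 598000
Step 3: Original sum: 770000
Step 4: Remaining sum = 770000 - 598000 = 172000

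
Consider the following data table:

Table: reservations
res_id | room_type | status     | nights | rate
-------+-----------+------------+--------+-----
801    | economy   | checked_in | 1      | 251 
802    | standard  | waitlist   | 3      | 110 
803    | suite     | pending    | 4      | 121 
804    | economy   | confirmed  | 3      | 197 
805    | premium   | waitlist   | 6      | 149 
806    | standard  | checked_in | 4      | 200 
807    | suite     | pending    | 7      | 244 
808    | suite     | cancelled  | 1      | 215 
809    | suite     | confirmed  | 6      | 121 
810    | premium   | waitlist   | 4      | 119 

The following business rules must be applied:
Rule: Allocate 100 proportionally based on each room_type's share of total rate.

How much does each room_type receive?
economy: 25.94, premium: 15.52, standard: 17.95, suite: 40.59

Step 1: Calculate total rate = 1727
Step 2: Calculate each room_type's proportion:
  economy: 448/1727 = 25.94% → 25.94
  premium: 268/1727 = 15.52% → 15.52
  standard: 310/1727 = 17.95% → 17.95
  suite: 701/1727 = 40.59% → 40.59
Step 3: Verify: sum of allocations ≈ 100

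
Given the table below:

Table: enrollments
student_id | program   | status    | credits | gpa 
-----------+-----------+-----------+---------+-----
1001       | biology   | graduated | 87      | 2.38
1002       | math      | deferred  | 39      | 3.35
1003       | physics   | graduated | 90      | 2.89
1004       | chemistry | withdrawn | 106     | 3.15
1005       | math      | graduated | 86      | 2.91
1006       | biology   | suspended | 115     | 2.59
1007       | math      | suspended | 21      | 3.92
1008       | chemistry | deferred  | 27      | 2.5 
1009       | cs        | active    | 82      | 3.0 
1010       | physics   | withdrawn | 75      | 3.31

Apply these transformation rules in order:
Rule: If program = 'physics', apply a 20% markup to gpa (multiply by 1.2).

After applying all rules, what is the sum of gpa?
31.24

Step 1: Records with program = 'physics' have total gpa = 6.2
Step 2: Apply multiplier: 6.2 × 1.2 = 7.44
Step 3: Other records total: 23.8
Step 4: Final sum = 7.44 + 23.8 = 31.24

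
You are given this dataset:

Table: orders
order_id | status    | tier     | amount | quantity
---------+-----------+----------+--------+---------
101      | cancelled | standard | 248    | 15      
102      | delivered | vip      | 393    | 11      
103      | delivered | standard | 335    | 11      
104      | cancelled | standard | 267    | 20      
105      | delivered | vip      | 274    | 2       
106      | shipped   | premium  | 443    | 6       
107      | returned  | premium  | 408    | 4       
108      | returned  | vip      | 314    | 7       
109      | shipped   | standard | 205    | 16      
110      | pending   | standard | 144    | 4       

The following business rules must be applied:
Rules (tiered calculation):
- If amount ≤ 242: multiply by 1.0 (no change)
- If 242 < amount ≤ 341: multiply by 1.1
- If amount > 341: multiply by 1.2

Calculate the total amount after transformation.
3423.6

Step 1: Tier 1 (amount ≤ 242): 2 records, sum = 349 × 1.0 = 349.0
Step 2: Tier 2 (242 < amount ≤ 341): 5 records, sum = 1438 × 1.1 = 1581.8
Step 3: Tier 3 (amount > 341): 3 records, sum = 1244 × 1.2 = 1492.8
Step 4: Final sum = 349.0 + 1581.8 + 1492.8 = 3423.6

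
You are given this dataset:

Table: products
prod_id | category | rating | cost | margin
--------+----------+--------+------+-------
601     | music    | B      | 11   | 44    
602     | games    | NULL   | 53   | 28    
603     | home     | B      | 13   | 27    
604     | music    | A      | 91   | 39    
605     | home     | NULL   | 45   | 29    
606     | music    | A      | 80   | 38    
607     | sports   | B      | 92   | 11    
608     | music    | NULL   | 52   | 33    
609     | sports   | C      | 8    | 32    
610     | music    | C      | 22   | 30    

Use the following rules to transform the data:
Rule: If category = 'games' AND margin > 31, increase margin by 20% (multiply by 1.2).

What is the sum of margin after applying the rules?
311

Step 1: Find records where category = 'games' AND margin > 31
Step 2: 0 records match, summing to 0
Step 3: After multiplier: 0 × 1.2 = 0.0
Step 4: Unaffected records sum: 311
Step 5: Final sum = 0.0 + 311 = 311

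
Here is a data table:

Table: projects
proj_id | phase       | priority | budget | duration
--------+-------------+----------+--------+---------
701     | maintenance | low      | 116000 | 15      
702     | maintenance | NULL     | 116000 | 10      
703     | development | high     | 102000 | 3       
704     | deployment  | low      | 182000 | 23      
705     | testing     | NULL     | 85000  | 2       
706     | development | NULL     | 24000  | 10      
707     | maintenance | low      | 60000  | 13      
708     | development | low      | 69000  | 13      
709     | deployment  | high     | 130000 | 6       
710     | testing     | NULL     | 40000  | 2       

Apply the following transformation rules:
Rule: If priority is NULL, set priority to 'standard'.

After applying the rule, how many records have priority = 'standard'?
4

Step 1: Count records where priority IS NULL
Step 2: Found 4 records with NULL priority
Step 3: These records will have priority set to 'standard'
Step 4: Records already having priority = 'standard': 0
Step 5: Answer: 4 + 0 = 4 records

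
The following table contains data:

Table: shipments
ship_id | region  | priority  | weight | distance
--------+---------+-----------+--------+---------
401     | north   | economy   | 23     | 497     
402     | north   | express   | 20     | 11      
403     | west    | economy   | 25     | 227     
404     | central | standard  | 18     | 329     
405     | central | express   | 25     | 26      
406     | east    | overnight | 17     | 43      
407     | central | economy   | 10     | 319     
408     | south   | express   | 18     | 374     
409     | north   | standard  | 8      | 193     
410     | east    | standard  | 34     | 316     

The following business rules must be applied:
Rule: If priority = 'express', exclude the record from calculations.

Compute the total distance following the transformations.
1924

Step 1: Identify records where priority = 'express'
Step 2: The excluded records sum to 411
Step 3: Original total distance = 2335
Step 4: Remaining total = 2335 - 411 = 1924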